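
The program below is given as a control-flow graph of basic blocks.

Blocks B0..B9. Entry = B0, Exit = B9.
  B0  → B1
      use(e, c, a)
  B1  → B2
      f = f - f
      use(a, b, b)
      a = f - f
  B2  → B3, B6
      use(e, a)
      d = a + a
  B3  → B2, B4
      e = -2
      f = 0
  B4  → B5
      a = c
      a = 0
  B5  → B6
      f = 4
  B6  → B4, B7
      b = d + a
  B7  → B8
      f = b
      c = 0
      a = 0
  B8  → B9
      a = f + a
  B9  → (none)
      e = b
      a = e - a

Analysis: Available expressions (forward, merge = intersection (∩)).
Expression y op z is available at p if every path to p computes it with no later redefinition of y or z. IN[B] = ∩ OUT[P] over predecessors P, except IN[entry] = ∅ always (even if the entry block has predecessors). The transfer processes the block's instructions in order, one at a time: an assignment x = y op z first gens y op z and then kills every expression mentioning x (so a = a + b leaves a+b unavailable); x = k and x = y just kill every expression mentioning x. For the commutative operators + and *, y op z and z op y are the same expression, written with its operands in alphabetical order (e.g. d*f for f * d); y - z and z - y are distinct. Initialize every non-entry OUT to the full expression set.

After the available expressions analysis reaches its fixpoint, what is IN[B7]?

Answer: {a+d}

Trace:
Fixpoint table:
  B0: | IN={} | OUT={}
  B1: | IN={} | OUT={f-f}
  B2: | IN={} | OUT={a+a}
  B3: | IN={a+a} | OUT={a+a}
  B4: | IN={} | OUT={}
  B5: | IN={} | OUT={}
  B6: | IN={} | OUT={a+d}
  B7: | IN={a+d} | OUT={}
  B8: | IN={} | OUT={}
  B9: | IN={} | OUT={}

Merge at B7: IN[B7] = OUT[B6] = {a+d}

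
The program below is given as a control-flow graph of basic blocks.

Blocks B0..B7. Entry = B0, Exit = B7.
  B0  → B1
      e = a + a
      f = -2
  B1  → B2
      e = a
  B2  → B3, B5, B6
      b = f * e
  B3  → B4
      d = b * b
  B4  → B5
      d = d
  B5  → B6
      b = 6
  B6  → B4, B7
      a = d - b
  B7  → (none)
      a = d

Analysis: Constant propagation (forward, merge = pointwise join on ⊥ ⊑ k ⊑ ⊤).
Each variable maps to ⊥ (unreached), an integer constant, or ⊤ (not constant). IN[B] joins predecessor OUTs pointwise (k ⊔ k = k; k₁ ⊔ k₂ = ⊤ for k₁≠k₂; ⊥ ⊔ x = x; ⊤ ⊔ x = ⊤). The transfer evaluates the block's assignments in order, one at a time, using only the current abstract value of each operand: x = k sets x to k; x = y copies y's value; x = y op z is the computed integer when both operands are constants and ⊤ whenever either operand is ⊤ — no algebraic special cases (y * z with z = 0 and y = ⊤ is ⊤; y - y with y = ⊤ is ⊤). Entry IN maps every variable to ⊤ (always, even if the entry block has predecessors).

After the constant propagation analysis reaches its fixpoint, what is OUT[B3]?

Answer: {a: ⊤, b: ⊤, c: ⊤, d: ⊤, e: ⊤, f: -2}

Trace:
Converged values:
  B0: | IN=(all ⊤) | OUT={f:-2; rest ⊤}
  B1: | IN={f:-2; rest ⊤} | OUT={f:-2; rest ⊤}
  B2: | IN={f:-2; rest ⊤} | OUT={f:-2; rest ⊤}
  B3: | IN={f:-2; rest ⊤} | OUT={f:-2; rest ⊤}
  B4: | IN={f:-2; rest ⊤} | OUT={f:-2; rest ⊤}
  B5: | IN={f:-2; rest ⊤} | OUT={b:6, f:-2; rest ⊤}
  B6: | IN={f:-2; rest ⊤} | OUT={f:-2; rest ⊤}
  B7: | IN={f:-2; rest ⊤} | OUT={f:-2; rest ⊤}

Merge at B3: IN[B3] = OUT[B2] = {a: ⊤, b: ⊤, c: ⊤, d: ⊤, e: ⊤, f: -2}
Applying B3's transfer function to that IN value gives OUT[B3] (row B3 above).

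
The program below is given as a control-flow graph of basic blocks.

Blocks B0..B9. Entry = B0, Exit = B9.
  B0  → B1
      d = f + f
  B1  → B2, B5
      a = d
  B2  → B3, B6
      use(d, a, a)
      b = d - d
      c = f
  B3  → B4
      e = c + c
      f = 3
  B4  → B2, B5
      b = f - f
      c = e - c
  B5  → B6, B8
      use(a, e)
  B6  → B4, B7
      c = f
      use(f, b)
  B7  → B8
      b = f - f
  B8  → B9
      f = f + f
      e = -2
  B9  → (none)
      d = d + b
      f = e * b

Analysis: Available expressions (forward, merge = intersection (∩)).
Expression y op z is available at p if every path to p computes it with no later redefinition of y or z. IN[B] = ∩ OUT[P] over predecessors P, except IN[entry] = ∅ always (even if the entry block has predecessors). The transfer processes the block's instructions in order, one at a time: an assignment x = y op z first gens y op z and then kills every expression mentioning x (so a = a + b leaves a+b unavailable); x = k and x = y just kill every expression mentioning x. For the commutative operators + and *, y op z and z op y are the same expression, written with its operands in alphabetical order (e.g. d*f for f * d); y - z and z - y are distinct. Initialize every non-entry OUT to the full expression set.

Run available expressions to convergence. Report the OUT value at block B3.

Answer: {c+c, d-d}

Working:
Per-block solution:
  B0:   IN={}   OUT={f+f}
  B1:   IN={f+f}   OUT={f+f}
  B2:   IN={}   OUT={d-d}
  B3:   IN={d-d}   OUT={c+c, d-d}
  B4:   IN={}   OUT={f-f}
  B5:   IN={}   OUT={}
  B6:   IN={}   OUT={}
  B7:   IN={}   OUT={f-f}
  B8:   IN={}   OUT={}
  B9:   IN={}   OUT={b*e}

Merge at B3: IN[B3] = OUT[B2] = {d-d}
Applying B3's transfer function to that IN value gives OUT[B3] (row B3 above).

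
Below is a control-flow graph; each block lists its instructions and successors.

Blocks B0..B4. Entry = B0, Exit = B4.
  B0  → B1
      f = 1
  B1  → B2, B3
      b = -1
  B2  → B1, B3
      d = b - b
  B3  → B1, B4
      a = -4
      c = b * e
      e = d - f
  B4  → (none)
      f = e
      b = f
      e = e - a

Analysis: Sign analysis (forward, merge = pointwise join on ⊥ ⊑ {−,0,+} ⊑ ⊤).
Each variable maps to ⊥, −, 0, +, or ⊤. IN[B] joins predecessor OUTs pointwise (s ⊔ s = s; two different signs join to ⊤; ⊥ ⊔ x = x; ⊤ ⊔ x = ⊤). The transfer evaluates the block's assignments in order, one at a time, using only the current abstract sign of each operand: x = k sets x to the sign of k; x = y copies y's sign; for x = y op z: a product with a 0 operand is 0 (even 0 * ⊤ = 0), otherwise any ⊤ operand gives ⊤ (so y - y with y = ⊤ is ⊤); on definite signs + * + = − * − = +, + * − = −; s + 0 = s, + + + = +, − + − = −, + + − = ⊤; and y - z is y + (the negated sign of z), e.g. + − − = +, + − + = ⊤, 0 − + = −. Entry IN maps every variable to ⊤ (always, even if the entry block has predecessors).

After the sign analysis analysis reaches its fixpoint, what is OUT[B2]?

Fixpoint table:
  B0:  IN=(all ⊤)  OUT={f:+; rest ⊤}
  B1:  IN={f:+; rest ⊤}  OUT={b:-, f:+; rest ⊤}
  B2:  IN={b:-, f:+; rest ⊤}  OUT={b:-, f:+; rest ⊤}
  B3:  IN={b:-, f:+; rest ⊤}  OUT={a:-, b:-, f:+; rest ⊤}
  B4:  IN={a:-, b:-, f:+; rest ⊤}  OUT={a:-; rest ⊤}

Merge at B2: IN[B2] = OUT[B1] = {a: ⊤, b: -, c: ⊤, d: ⊤, e: ⊤, f: +}
Applying B2's transfer function to that IN value gives OUT[B2] (row B2 above).

Answer: {a: ⊤, b: -, c: ⊤, d: ⊤, e: ⊤, f: +}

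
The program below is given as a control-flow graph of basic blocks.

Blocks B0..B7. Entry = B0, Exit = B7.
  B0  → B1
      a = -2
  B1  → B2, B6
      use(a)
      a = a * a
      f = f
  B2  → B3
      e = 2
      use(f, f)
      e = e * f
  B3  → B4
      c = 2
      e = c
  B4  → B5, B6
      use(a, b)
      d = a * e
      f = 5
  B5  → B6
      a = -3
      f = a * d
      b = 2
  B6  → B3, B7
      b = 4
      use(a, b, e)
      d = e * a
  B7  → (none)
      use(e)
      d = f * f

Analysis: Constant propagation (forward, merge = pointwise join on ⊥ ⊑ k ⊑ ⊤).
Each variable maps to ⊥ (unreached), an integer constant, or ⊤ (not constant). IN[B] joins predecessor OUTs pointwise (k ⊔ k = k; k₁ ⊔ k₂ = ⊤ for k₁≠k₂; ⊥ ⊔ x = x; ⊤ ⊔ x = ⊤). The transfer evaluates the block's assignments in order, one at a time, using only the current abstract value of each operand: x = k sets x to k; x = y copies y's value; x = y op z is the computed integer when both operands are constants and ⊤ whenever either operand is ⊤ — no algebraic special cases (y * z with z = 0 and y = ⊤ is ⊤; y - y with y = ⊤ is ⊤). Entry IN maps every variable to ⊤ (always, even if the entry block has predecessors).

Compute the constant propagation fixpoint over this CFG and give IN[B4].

Fixpoint table:
  B0: | IN=(all ⊤) | OUT={a:-2; rest ⊤}
  B1: | IN={a:-2; rest ⊤} | OUT={a:4; rest ⊤}
  B2: | IN={a:4; rest ⊤} | OUT={a:4; rest ⊤}
  B3: | IN=(all ⊤) | OUT={c:2, e:2; rest ⊤}
  B4: | IN={c:2, e:2; rest ⊤} | OUT={c:2, e:2, f:5; rest ⊤}
  B5: | IN={c:2, e:2, f:5; rest ⊤} | OUT={a:-3, b:2, c:2, e:2; rest ⊤}
  B6: | IN=(all ⊤) | OUT={b:4; rest ⊤}
  B7: | IN={b:4; rest ⊤} | OUT={b:4; rest ⊤}

Merge at B4: IN[B4] = OUT[B3] = {a: ⊤, b: ⊤, c: 2, d: ⊤, e: 2, f: ⊤}

Answer: {a: ⊤, b: ⊤, c: 2, d: ⊤, e: 2, f: ⊤}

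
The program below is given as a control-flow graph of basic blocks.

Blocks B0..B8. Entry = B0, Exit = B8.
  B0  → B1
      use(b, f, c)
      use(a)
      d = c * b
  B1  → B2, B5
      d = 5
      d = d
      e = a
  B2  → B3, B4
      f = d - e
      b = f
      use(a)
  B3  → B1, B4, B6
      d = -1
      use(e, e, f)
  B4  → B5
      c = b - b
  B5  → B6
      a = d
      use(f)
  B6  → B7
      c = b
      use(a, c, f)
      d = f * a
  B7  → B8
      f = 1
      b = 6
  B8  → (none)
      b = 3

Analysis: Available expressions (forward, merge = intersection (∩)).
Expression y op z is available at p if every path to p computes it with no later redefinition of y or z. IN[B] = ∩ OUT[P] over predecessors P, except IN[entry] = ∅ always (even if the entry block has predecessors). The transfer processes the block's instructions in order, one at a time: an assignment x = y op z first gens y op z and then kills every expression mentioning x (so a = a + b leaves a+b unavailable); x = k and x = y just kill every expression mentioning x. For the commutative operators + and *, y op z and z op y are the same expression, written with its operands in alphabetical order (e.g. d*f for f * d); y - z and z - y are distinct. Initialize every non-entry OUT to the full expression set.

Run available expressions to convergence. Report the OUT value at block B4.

Answer: {b-b}

Derivation:
Per-block solution:
  B0:  IN={}  OUT={b*c}
  B1:  IN={}  OUT={}
  B2:  IN={}  OUT={d-e}
  B3:  IN={d-e}  OUT={}
  B4:  IN={}  OUT={b-b}
  B5:  IN={}  OUT={}
  B6:  IN={}  OUT={a*f}
  B7:  IN={a*f}  OUT={}
  B8:  IN={}  OUT={}

Merge at B4: IN[B4] = OUT[B2] ∩ OUT[B3] = {}
Applying B4's transfer function to that IN value gives OUT[B4] (row B4 above).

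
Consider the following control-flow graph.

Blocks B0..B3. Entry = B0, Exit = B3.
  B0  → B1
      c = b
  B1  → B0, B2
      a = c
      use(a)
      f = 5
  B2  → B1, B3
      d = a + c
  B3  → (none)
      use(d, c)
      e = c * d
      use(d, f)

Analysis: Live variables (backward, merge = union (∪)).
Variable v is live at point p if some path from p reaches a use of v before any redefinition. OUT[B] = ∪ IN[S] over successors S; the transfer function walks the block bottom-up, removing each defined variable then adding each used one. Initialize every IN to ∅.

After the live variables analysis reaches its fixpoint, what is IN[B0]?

Per-block solution:
  B0:   IN={b}   OUT={b, c}
  B1:   IN={b, c}   OUT={a, b, c, f}
  B2:   IN={a, b, c, f}   OUT={b, c, d, f}
  B3:   IN={c, d, f}   OUT={}

Merge at B0: OUT[B0] = IN[B1] = {b, c}
Applying B0's transfer function to that OUT value gives IN[B0] (row B0 above).

Answer: {b}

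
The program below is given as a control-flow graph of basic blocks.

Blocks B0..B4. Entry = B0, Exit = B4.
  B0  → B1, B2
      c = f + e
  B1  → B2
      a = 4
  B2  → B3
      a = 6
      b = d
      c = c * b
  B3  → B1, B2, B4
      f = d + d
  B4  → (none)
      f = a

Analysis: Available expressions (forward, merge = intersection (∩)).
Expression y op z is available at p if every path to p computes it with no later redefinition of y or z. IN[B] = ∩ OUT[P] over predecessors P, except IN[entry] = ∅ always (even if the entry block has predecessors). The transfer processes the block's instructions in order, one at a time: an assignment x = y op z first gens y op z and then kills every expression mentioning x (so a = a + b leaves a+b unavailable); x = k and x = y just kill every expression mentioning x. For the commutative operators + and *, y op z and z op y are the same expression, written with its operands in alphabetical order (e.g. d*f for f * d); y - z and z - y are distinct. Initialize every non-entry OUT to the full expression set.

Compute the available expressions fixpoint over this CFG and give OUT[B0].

Answer: {e+f}

Working:
Fixpoint table:
  B0: | IN={} | OUT={e+f}
  B1: | IN={} | OUT={}
  B2: | IN={} | OUT={}
  B3: | IN={} | OUT={d+d}
  B4: | IN={d+d} | OUT={d+d}

B0 is the boundary node: IN[B0] = {}
Applying B0's transfer function to that IN value gives OUT[B0] (row B0 above).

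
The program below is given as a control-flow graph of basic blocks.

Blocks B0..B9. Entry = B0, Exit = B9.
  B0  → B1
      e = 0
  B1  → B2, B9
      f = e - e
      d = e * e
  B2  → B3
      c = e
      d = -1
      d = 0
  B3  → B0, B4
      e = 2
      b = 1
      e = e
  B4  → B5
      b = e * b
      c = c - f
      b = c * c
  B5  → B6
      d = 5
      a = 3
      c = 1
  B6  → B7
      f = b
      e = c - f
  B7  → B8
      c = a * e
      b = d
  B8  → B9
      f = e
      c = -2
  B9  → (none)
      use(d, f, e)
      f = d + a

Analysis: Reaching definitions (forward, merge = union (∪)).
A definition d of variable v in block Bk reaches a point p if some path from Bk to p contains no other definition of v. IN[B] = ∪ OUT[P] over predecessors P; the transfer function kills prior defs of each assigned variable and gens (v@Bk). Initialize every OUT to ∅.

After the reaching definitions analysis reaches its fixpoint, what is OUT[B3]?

Answer: {b@B3, c@B2, d@B2, e@B3, f@B1}

Derivation:
Fixpoint table:
  B0: | IN={b@B3, c@B2, d@B2, e@B3, f@B1} | OUT={b@B3, c@B2, d@B2, e@B0, f@B1}
  B1: | IN={b@B3, c@B2, d@B2, e@B0, f@B1} | OUT={b@B3, c@B2, d@B1, e@B0, f@B1}
  B2: | IN={b@B3, c@B2, d@B1, e@B0, f@B1} | OUT={b@B3, c@B2, d@B2, e@B0, f@B1}
  B3: | IN={b@B3, c@B2, d@B2, e@B0, f@B1} | OUT={b@B3, c@B2, d@B2, e@B3, f@B1}
  B4: | IN={b@B3, c@B2, d@B2, e@B3, f@B1} | OUT={b@B4, c@B4, d@B2, e@B3, f@B1}
  B5: | IN={b@B4, c@B4, d@B2, e@B3, f@B1} | OUT={a@B5, b@B4, c@B5, d@B5, e@B3, f@B1}
  B6: | IN={a@B5, b@B4, c@B5, d@B5, e@B3, f@B1} | OUT={a@B5, b@B4, c@B5, d@B5, e@B6, f@B6}
  B7: | IN={a@B5, b@B4, c@B5, d@B5, e@B6, f@B6} | OUT={a@B5, b@B7, c@B7, d@B5, e@B6, f@B6}
  B8: | IN={a@B5, b@B7, c@B7, d@B5, e@B6, f@B6} | OUT={a@B5, b@B7, c@B8, d@B5, e@B6, f@B8}
  B9: | IN={a@B5, b@B3, b@B7, c@B2, c@B8, d@B1, d@B5, e@B0, e@B6, f@B1, f@B8} | OUT={a@B5, b@B3, b@B7, c@B2, c@B8, d@B1, d@B5, e@B0, e@B6, f@B9}

Merge at B3: IN[B3] = OUT[B2] = {b@B3, c@B2, d@B2, e@B0, f@B1}
Applying B3's transfer function to that IN value gives OUT[B3] (row B3 above).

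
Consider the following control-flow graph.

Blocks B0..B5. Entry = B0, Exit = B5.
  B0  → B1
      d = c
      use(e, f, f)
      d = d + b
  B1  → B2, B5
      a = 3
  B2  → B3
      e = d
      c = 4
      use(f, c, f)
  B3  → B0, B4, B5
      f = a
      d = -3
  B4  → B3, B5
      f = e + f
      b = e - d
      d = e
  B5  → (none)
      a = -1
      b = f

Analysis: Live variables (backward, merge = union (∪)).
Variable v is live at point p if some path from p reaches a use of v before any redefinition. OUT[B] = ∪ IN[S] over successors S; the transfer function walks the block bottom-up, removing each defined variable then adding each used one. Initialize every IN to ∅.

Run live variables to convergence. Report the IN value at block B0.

Fixpoint table:
  B0:   IN={b, c, e, f}   OUT={b, d, f}
  B1:   IN={b, d, f}   OUT={a, b, d, f}
  B2:   IN={a, b, d, f}   OUT={a, b, c, e}
  B3:   IN={a, b, c, e}   OUT={a, b, c, d, e, f}
  B4:   IN={a, c, d, e, f}   OUT={a, b, c, e, f}
  B5:   IN={f}   OUT={}

Merge at B0: OUT[B0] = IN[B1] = {b, d, f}
Applying B0's transfer function to that OUT value gives IN[B0] (row B0 above).

Answer: {b, c, e, f}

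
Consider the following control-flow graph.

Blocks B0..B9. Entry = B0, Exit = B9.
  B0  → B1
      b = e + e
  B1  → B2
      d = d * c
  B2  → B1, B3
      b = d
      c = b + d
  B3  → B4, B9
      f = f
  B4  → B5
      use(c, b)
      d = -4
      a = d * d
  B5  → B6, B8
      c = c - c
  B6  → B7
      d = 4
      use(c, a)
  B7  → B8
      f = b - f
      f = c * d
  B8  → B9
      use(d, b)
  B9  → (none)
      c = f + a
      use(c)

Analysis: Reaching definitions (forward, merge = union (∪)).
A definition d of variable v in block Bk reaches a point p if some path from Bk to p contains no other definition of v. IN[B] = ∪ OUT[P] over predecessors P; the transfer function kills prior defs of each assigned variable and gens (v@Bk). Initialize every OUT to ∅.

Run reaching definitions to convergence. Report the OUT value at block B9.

Per-block solution:
  B0: | IN={} | OUT={b@B0}
  B1: | IN={b@B0, b@B2, c@B2, d@B1} | OUT={b@B0, b@B2, c@B2, d@B1}
  B2: | IN={b@B0, b@B2, c@B2, d@B1} | OUT={b@B2, c@B2, d@B1}
  B3: | IN={b@B2, c@B2, d@B1} | OUT={b@B2, c@B2, d@B1, f@B3}
  B4: | IN={b@B2, c@B2, d@B1, f@B3} | OUT={a@B4, b@B2, c@B2, d@B4, f@B3}
  B5: | IN={a@B4, b@B2, c@B2, d@B4, f@B3} | OUT={a@B4, b@B2, c@B5, d@B4, f@B3}
  B6: | IN={a@B4, b@B2, c@B5, d@B4, f@B3} | OUT={a@B4, b@B2, c@B5, d@B6, f@B3}
  B7: | IN={a@B4, b@B2, c@B5, d@B6, f@B3} | OUT={a@B4, b@B2, c@B5, d@B6, f@B7}
  B8: | IN={a@B4, b@B2, c@B5, d@B4, d@B6, f@B3, f@B7} | OUT={a@B4, b@B2, c@B5, d@B4, d@B6, f@B3, f@B7}
  B9: | IN={a@B4, b@B2, c@B2, c@B5, d@B1, d@B4, d@B6, f@B3, f@B7} | OUT={a@B4, b@B2, c@B9, d@B1, d@B4, d@B6, f@B3, f@B7}

Merge at B9: IN[B9] = OUT[B3] ⊔ OUT[B8] = {a@B4, b@B2, c@B2, c@B5, d@B1, d@B4, d@B6, f@B3, f@B7}
Applying B9's transfer function to that IN value gives OUT[B9] (row B9 above).

Answer: {a@B4, b@B2, c@B9, d@B1, d@B4, d@B6, f@B3, f@B7}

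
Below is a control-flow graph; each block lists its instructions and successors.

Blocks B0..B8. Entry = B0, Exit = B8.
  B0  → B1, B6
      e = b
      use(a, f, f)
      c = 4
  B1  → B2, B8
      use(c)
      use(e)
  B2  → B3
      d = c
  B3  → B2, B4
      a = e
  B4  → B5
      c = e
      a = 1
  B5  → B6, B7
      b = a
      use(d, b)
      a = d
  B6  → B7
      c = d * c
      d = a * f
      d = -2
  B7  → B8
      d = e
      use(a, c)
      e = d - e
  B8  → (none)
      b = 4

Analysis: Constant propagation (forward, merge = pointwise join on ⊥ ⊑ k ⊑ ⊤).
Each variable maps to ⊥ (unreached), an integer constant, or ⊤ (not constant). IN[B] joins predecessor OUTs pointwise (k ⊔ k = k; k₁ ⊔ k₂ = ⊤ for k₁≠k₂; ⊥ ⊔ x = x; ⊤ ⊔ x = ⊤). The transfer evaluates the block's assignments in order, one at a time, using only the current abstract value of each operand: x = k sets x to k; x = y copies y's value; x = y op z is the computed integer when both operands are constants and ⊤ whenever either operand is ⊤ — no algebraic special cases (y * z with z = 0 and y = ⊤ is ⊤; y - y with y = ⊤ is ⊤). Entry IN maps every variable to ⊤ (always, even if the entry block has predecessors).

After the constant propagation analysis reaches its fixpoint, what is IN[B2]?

Answer: {a: ⊤, b: ⊤, c: 4, d: ⊤, e: ⊤, f: ⊤}

Working:
Fixpoint table:
  B0:  IN=(all ⊤)  OUT={c:4; rest ⊤}
  B1:  IN={c:4; rest ⊤}  OUT={c:4; rest ⊤}
  B2:  IN={c:4; rest ⊤}  OUT={c:4, d:4; rest ⊤}
  B3:  IN={c:4, d:4; rest ⊤}  OUT={c:4, d:4; rest ⊤}
  B4:  IN={c:4, d:4; rest ⊤}  OUT={a:1, d:4; rest ⊤}
  B5:  IN={a:1, d:4; rest ⊤}  OUT={a:4, b:1, d:4; rest ⊤}
  B6:  IN=(all ⊤)  OUT={d:-2; rest ⊤}
  B7:  IN=(all ⊤)  OUT=(all ⊤)
  B8:  IN=(all ⊤)  OUT={b:4; rest ⊤}

Merge at B2: IN[B2] = OUT[B1] ⊔ OUT[B3] = {a: ⊤, b: ⊤, c: 4, d: ⊤, e: ⊤, f: ⊤}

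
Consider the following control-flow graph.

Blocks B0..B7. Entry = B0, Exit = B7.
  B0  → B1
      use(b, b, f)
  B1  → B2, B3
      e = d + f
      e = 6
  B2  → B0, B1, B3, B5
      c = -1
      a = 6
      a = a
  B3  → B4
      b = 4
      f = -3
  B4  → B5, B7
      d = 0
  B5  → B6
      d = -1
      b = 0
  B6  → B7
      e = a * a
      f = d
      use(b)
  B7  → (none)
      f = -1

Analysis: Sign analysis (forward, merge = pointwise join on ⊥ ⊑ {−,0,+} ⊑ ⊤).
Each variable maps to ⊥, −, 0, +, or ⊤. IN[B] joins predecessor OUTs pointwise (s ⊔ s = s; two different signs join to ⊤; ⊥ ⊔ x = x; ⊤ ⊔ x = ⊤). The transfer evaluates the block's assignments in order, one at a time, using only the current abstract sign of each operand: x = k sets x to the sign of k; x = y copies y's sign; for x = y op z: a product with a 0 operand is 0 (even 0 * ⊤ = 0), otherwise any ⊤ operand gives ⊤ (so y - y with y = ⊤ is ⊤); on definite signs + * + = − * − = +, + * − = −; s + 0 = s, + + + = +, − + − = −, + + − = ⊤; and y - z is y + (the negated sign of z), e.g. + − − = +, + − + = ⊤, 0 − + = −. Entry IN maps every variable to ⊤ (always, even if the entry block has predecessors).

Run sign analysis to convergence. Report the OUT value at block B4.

Answer: {a: ⊤, b: +, c: ⊤, d: 0, e: +, f: -}

Trace:
Fixpoint table:
  B0:   IN=(all ⊤)   OUT=(all ⊤)
  B1:   IN=(all ⊤)   OUT={e:+; rest ⊤}
  B2:   IN={e:+; rest ⊤}   OUT={a:+, c:-, e:+; rest ⊤}
  B3:   IN={e:+; rest ⊤}   OUT={b:+, e:+, f:-; rest ⊤}
  B4:   IN={b:+, e:+, f:-; rest ⊤}   OUT={b:+, d:0, e:+, f:-; rest ⊤}
  B5:   IN={e:+; rest ⊤}   OUT={b:0, d:-, e:+; rest ⊤}
  B6:   IN={b:0, d:-, e:+; rest ⊤}   OUT={b:0, d:-, f:-; rest ⊤}
  B7:   IN={f:-; rest ⊤}   OUT={f:-; rest ⊤}

Merge at B4: IN[B4] = OUT[B3] = {a: ⊤, b: +, c: ⊤, d: ⊤, e: +, f: -}
Applying B4's transfer function to that IN value gives OUT[B4] (row B4 above).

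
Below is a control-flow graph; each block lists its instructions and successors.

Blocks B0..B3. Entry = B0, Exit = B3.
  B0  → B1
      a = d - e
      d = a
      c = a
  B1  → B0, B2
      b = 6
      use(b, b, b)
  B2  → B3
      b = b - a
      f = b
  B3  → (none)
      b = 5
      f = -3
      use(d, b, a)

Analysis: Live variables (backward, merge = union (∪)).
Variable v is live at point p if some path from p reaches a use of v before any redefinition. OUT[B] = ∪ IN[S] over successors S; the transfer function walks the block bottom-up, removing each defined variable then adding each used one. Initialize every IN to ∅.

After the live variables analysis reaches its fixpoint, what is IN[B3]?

Answer: {a, d}

Derivation:
Fixpoint table:
  B0:  IN={d, e}  OUT={a, d, e}
  B1:  IN={a, d, e}  OUT={a, b, d, e}
  B2:  IN={a, b, d}  OUT={a, d}
  B3:  IN={a, d}  OUT={}

B3 is the boundary node: OUT[B3] = {}
Applying B3's transfer function to that OUT value gives IN[B3] (row B3 above).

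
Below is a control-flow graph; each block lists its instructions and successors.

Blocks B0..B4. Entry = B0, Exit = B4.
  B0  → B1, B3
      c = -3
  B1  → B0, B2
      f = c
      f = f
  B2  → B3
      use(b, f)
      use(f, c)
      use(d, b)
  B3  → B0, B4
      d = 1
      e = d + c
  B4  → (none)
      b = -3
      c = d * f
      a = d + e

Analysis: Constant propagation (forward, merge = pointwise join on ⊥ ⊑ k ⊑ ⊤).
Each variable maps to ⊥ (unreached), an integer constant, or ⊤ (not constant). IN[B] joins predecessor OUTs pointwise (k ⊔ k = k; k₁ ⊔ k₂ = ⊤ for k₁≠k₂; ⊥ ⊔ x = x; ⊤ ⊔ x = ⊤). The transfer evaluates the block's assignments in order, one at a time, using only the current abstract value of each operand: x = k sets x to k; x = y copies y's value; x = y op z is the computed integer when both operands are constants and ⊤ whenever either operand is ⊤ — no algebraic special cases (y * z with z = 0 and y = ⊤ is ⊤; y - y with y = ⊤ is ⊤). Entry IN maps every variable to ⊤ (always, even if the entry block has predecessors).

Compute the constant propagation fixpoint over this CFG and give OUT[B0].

Answer: {a: ⊤, b: ⊤, c: -3, d: ⊤, e: ⊤, f: ⊤}

Derivation:
Converged values:
  B0:   IN=(all ⊤)   OUT={c:-3; rest ⊤}
  B1:   IN={c:-3; rest ⊤}   OUT={c:-3, f:-3; rest ⊤}
  B2:   IN={c:-3, f:-3; rest ⊤}   OUT={c:-3, f:-3; rest ⊤}
  B3:   IN={c:-3; rest ⊤}   OUT={c:-3, d:1, e:-2; rest ⊤}
  B4:   IN={c:-3, d:1, e:-2; rest ⊤}   OUT={a:-1, b:-3, d:1, e:-2; rest ⊤}

Merge at B0 (entry node, so the boundary value (all ⊤) is joined with the incoming edge(s)): IN[B0] = (all ⊤) ⊔ OUT[B1] ⊔ OUT[B3] = {a: ⊤, b: ⊤, c: ⊤, d: ⊤, e: ⊤, f: ⊤}
Applying B0's transfer function to that IN value gives OUT[B0] (row B0 above).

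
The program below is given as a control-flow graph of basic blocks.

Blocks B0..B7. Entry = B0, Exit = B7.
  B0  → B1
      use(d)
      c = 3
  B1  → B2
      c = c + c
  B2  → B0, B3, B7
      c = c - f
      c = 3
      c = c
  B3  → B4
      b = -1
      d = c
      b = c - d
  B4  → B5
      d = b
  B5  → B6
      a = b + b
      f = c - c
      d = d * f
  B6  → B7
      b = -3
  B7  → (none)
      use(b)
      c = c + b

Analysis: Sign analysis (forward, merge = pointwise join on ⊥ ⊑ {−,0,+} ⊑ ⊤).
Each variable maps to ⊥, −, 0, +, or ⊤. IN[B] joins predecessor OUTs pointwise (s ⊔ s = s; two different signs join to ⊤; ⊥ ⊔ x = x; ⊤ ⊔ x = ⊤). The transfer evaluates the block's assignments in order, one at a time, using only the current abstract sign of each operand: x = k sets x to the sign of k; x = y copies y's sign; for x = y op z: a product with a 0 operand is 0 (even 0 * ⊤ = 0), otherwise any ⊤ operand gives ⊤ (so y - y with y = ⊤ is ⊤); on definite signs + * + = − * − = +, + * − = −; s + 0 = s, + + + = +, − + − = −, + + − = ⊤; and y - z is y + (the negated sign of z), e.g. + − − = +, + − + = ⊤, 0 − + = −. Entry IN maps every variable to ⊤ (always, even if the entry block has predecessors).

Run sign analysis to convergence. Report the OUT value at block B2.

Answer: {a: ⊤, b: ⊤, c: +, d: ⊤, e: ⊤, f: ⊤}

Derivation:
Fixpoint table:
  B0:  IN=(all ⊤)  OUT={c:+; rest ⊤}
  B1:  IN={c:+; rest ⊤}  OUT={c:+; rest ⊤}
  B2:  IN={c:+; rest ⊤}  OUT={c:+; rest ⊤}
  B3:  IN={c:+; rest ⊤}  OUT={c:+, d:+; rest ⊤}
  B4:  IN={c:+, d:+; rest ⊤}  OUT={c:+; rest ⊤}
  B5:  IN={c:+; rest ⊤}  OUT={c:+; rest ⊤}
  B6:  IN={c:+; rest ⊤}  OUT={b:-, c:+; rest ⊤}
  B7:  IN={c:+; rest ⊤}  OUT=(all ⊤)

Merge at B2: IN[B2] = OUT[B1] = {a: ⊤, b: ⊤, c: +, d: ⊤, e: ⊤, f: ⊤}
Applying B2's transfer function to that IN value gives OUT[B2] (row B2 above).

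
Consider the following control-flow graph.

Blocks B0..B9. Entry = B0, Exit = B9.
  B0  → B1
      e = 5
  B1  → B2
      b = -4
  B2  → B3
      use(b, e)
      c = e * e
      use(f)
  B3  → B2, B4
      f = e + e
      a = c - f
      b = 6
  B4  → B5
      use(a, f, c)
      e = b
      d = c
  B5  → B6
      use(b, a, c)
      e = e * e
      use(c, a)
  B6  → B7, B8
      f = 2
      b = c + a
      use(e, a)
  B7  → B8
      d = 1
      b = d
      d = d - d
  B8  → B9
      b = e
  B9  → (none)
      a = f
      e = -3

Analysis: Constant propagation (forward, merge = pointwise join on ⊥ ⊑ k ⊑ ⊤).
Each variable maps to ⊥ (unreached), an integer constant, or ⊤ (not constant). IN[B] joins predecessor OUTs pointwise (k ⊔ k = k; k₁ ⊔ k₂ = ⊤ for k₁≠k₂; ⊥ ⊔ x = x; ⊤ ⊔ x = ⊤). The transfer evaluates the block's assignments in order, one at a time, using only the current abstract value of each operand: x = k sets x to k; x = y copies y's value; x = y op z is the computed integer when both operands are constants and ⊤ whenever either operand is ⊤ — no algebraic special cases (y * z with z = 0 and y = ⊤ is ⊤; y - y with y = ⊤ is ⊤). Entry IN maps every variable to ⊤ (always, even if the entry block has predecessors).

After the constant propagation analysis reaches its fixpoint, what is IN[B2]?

Per-block solution:
  B0: | IN=(all ⊤) | OUT={e:5; rest ⊤}
  B1: | IN={e:5; rest ⊤} | OUT={b:-4, e:5; rest ⊤}
  B2: | IN={e:5; rest ⊤} | OUT={c:25, e:5; rest ⊤}
  B3: | IN={c:25, e:5; rest ⊤} | OUT={a:15, b:6, c:25, e:5, f:10; rest ⊤}
  B4: | IN={a:15, b:6, c:25, e:5, f:10; rest ⊤} | OUT={a:15, b:6, c:25, d:25, e:6, f:10; rest ⊤}
  B5: | IN={a:15, b:6, c:25, d:25, e:6, f:10; rest ⊤} | OUT={a:15, b:6, c:25, d:25, e:36, f:10; rest ⊤}
  B6: | IN={a:15, b:6, c:25, d:25, e:36, f:10; rest ⊤} | OUT={a:15, b:40, c:25, d:25, e:36, f:2; rest ⊤}
  B7: | IN={a:15, b:40, c:25, d:25, e:36, f:2; rest ⊤} | OUT={a:15, b:1, c:25, d:0, e:36, f:2; rest ⊤}
  B8: | IN={a:15, c:25, e:36, f:2; rest ⊤} | OUT={a:15, b:36, c:25, e:36, f:2; rest ⊤}
  B9: | IN={a:15, b:36, c:25, e:36, f:2; rest ⊤} | OUT={a:2, b:36, c:25, e:-3, f:2; rest ⊤}

Merge at B2: IN[B2] = OUT[B1] ⊔ OUT[B3] = {a: ⊤, b: ⊤, c: ⊤, d: ⊤, e: 5, f: ⊤}

Answer: {a: ⊤, b: ⊤, c: ⊤, d: ⊤, e: 5, f: ⊤}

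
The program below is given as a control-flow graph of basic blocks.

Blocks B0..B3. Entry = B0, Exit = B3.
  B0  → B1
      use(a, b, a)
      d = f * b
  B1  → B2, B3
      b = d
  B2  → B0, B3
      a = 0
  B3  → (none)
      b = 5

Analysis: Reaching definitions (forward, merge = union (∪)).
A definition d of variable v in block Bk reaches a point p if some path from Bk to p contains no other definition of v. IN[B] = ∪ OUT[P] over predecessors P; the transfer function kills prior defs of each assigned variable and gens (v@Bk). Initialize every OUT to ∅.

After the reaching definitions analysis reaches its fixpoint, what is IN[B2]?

Answer: {a@B2, b@B1, d@B0}

Derivation:
Per-block solution:
  B0:   IN={a@B2, b@B1, d@B0}   OUT={a@B2, b@B1, d@B0}
  B1:   IN={a@B2, b@B1, d@B0}   OUT={a@B2, b@B1, d@B0}
  B2:   IN={a@B2, b@B1, d@B0}   OUT={a@B2, b@B1, d@B0}
  B3:   IN={a@B2, b@B1, d@B0}   OUT={a@B2, b@B3, d@B0}

Merge at B2: IN[B2] = OUT[B1] = {a@B2, b@B1, d@B0}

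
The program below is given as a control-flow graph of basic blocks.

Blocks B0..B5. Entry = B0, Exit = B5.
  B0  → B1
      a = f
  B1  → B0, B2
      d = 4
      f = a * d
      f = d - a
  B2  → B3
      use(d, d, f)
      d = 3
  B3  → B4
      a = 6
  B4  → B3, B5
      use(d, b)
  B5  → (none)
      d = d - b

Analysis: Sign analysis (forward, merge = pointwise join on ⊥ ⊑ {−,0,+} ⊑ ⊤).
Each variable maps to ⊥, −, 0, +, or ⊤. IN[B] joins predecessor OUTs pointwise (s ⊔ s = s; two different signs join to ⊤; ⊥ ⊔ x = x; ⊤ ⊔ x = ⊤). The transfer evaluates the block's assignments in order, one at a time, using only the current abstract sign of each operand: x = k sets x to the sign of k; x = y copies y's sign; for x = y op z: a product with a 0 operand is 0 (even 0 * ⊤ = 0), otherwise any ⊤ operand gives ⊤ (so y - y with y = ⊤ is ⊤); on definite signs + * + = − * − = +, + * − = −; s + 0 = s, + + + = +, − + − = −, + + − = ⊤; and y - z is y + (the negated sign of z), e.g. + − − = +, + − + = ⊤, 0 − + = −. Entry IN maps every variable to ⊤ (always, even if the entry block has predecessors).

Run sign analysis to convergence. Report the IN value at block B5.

Fixpoint table:
  B0:   IN=(all ⊤)   OUT=(all ⊤)
  B1:   IN=(all ⊤)   OUT={d:+; rest ⊤}
  B2:   IN={d:+; rest ⊤}   OUT={d:+; rest ⊤}
  B3:   IN={d:+; rest ⊤}   OUT={a:+, d:+; rest ⊤}
  B4:   IN={a:+, d:+; rest ⊤}   OUT={a:+, d:+; rest ⊤}
  B5:   IN={a:+, d:+; rest ⊤}   OUT={a:+; rest ⊤}

Merge at B5: IN[B5] = OUT[B4] = {a: +, b: ⊤, c: ⊤, d: +, e: ⊤, f: ⊤}

Answer: {a: +, b: ⊤, c: ⊤, d: +, e: ⊤, f: ⊤}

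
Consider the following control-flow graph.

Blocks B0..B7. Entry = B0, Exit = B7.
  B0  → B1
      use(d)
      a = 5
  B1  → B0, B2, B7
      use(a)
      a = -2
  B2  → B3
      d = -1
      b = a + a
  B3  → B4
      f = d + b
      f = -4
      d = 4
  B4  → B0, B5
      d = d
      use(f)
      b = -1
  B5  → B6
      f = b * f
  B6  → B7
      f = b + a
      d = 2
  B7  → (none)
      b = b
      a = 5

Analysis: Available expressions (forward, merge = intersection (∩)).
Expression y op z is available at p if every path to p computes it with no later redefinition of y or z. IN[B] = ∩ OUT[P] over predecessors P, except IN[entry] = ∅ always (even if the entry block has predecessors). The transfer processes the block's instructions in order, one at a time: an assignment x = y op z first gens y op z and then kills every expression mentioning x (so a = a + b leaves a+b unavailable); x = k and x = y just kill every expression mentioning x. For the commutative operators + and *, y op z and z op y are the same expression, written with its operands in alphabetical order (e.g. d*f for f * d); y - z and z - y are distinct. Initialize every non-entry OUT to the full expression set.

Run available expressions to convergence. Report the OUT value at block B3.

Answer: {a+a}

Derivation:
Per-block solution:
  B0:   IN={}   OUT={}
  B1:   IN={}   OUT={}
  B2:   IN={}   OUT={a+a}
  B3:   IN={a+a}   OUT={a+a}
  B4:   IN={a+a}   OUT={a+a}
  B5:   IN={a+a}   OUT={a+a}
  B6:   IN={a+a}   OUT={a+a, a+b}
  B7:   IN={}   OUT={}

Merge at B3: IN[B3] = OUT[B2] = {a+a}
Applying B3's transfer function to that IN value gives OUT[B3] (row B3 above).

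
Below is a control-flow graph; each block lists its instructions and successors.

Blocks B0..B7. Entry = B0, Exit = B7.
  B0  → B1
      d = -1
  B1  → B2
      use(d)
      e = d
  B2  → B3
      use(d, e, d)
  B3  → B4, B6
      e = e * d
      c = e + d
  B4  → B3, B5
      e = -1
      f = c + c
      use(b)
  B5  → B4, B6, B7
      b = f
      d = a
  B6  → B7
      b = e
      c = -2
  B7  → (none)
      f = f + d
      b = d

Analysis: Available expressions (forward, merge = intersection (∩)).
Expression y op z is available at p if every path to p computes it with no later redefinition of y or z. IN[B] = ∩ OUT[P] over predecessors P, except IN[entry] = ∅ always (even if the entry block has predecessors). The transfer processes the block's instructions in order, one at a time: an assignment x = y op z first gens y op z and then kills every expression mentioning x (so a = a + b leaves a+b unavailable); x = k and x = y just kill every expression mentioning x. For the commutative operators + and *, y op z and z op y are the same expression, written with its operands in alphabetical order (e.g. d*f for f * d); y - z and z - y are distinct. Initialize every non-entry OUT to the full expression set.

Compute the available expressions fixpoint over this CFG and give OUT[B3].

Answer: {d+e}

Derivation:
Converged values:
  B0:   IN={}   OUT={}
  B1:   IN={}   OUT={}
  B2:   IN={}   OUT={}
  B3:   IN={}   OUT={d+e}
  B4:   IN={}   OUT={c+c}
  B5:   IN={c+c}   OUT={c+c}
  B6:   IN={}   OUT={}
  B7:   IN={}   OUT={}

Merge at B3: IN[B3] = OUT[B2] ∩ OUT[B4] = {}
Applying B3's transfer function to that IN value gives OUT[B3] (row B3 above).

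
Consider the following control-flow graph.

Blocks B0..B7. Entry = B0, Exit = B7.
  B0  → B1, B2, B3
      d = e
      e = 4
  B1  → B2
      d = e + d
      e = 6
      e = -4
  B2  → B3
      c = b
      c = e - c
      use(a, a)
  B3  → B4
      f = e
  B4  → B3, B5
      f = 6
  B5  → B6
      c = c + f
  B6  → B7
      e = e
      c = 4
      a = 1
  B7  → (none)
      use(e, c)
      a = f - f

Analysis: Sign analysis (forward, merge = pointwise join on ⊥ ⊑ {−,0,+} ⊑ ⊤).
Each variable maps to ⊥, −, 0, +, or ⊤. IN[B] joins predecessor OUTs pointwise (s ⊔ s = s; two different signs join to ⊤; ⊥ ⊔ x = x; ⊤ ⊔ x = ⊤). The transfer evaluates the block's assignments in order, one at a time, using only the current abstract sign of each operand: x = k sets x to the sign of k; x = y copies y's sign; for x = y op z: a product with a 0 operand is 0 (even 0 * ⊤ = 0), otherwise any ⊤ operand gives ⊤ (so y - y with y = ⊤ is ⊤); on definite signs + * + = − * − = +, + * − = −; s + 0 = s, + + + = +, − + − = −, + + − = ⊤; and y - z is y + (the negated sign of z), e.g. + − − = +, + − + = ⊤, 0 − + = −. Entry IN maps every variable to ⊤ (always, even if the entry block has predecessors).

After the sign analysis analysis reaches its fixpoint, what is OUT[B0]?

Answer: {a: ⊤, b: ⊤, c: ⊤, d: ⊤, e: +, f: ⊤}

Trace:
Per-block solution:
  B0:   IN=(all ⊤)   OUT={e:+; rest ⊤}
  B1:   IN={e:+; rest ⊤}   OUT={e:-; rest ⊤}
  B2:   IN=(all ⊤)   OUT=(all ⊤)
  B3:   IN=(all ⊤)   OUT=(all ⊤)
  B4:   IN=(all ⊤)   OUT={f:+; rest ⊤}
  B5:   IN={f:+; rest ⊤}   OUT={f:+; rest ⊤}
  B6:   IN={f:+; rest ⊤}   OUT={a:+, c:+, f:+; rest ⊤}
  B7:   IN={a:+, c:+, f:+; rest ⊤}   OUT={c:+, f:+; rest ⊤}

B0 is the boundary node: IN[B0] = {a: ⊤, b: ⊤, c: ⊤, d: ⊤, e: ⊤, f: ⊤}
Applying B0's transfer function to that IN value gives OUT[B0] (row B0 above).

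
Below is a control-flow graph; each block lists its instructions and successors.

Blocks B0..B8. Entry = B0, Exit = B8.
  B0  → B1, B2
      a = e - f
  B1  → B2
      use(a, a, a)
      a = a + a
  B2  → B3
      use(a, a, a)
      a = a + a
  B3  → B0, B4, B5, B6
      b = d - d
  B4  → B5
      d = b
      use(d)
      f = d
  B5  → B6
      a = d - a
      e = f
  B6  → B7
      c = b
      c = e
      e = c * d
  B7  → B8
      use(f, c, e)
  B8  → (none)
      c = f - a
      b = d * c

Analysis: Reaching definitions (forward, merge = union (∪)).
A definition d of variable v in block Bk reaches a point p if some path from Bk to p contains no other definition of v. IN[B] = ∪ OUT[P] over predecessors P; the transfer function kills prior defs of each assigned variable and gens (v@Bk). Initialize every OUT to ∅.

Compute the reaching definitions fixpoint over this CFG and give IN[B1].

Converged values:
  B0:   IN={a@B2, b@B3}   OUT={a@B0, b@B3}
  B1:   IN={a@B0, b@B3}   OUT={a@B1, b@B3}
  B2:   IN={a@B0, a@B1, b@B3}   OUT={a@B2, b@B3}
  B3:   IN={a@B2, b@B3}   OUT={a@B2, b@B3}
  B4:   IN={a@B2, b@B3}   OUT={a@B2, b@B3, d@B4, f@B4}
  B5:   IN={a@B2, b@B3, d@B4, f@B4}   OUT={a@B5, b@B3, d@B4, e@B5, f@B4}
  B6:   IN={a@B2, a@B5, b@B3, d@B4, e@B5, f@B4}   OUT={a@B2, a@B5, b@B3, c@B6, d@B4, e@B6, f@B4}
  B7:   IN={a@B2, a@B5, b@B3, c@B6, d@B4, e@B6, f@B4}   OUT={a@B2, a@B5, b@B3, c@B6, d@B4, e@B6, f@B4}
  B8:   IN={a@B2, a@B5, b@B3, c@B6, d@B4, e@B6, f@B4}   OUT={a@B2, a@B5, b@B8, c@B8, d@B4, e@B6, f@B4}

Merge at B1: IN[B1] = OUT[B0] = {a@B0, b@B3}

Answer: {a@B0, b@B3}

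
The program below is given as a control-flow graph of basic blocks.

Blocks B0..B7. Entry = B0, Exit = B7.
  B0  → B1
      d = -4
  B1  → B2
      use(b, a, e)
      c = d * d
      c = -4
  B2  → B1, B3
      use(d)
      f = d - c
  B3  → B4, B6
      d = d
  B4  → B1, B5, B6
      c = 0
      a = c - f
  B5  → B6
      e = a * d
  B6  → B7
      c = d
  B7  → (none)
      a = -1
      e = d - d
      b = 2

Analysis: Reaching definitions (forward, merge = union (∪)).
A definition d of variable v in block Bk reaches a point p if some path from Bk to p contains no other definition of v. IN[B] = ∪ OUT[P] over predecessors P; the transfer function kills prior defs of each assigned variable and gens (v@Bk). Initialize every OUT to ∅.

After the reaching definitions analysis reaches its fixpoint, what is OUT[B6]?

Converged values:
  B0:  IN={}  OUT={d@B0}
  B1:  IN={a@B4, c@B1, c@B4, d@B0, d@B3, f@B2}  OUT={a@B4, c@B1, d@B0, d@B3, f@B2}
  B2:  IN={a@B4, c@B1, d@B0, d@B3, f@B2}  OUT={a@B4, c@B1, d@B0, d@B3, f@B2}
  B3:  IN={a@B4, c@B1, d@B0, d@B3, f@B2}  OUT={a@B4, c@B1, d@B3, f@B2}
  B4:  IN={a@B4, c@B1, d@B3, f@B2}  OUT={a@B4, c@B4, d@B3, f@B2}
  B5:  IN={a@B4, c@B4, d@B3, f@B2}  OUT={a@B4, c@B4, d@B3, e@B5, f@B2}
  B6:  IN={a@B4, c@B1, c@B4, d@B3, e@B5, f@B2}  OUT={a@B4, c@B6, d@B3, e@B5, f@B2}
  B7:  IN={a@B4, c@B6, d@B3, e@B5, f@B2}  OUT={a@B7, b@B7, c@B6, d@B3, e@B7, f@B2}

Merge at B6: IN[B6] = OUT[B3] ⊔ OUT[B4] ⊔ OUT[B5] = {a@B4, c@B1, c@B4, d@B3, e@B5, f@B2}
Applying B6's transfer function to that IN value gives OUT[B6] (row B6 above).

Answer: {a@B4, c@B6, d@B3, e@B5, f@B2}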